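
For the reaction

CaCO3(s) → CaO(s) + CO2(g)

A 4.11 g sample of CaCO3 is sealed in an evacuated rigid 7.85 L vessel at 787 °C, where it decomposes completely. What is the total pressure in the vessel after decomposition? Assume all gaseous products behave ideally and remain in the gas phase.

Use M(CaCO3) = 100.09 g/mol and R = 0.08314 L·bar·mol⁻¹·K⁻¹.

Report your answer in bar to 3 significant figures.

n(CaCO3) = 4.11 / 100.09 = 0.04106 mol
n(gas produced) = (1/1) × 0.04106 = 0.04106 mol
P = nRT/V = 0.04106 × 0.08314 × 1060.15 / 7.85 = 0.4610 bar

0.461 bar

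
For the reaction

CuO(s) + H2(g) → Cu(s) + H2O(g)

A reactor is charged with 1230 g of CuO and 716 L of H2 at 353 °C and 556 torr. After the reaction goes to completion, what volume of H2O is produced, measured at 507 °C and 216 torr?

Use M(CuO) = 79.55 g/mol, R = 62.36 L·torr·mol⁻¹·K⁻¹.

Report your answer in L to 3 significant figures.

2300 L

n(CuO) = 1230 / 79.55 = 15.46 mol
n(H2) = PV/RT = (556 × 716) / (62.36 × 626.15) = 10.20 mol
For 15.46 mol CuO, stoichiometry requires (1/1) × 15.46 = 15.46 mol H2; 10.20 mol is available, so H2 is limiting.
n(H2O) = (1/1) × 10.20 = 10.20 mol
V(H2O) = nRT/P = 10.20 × 62.36 × 780.15 / 216 = 2297 L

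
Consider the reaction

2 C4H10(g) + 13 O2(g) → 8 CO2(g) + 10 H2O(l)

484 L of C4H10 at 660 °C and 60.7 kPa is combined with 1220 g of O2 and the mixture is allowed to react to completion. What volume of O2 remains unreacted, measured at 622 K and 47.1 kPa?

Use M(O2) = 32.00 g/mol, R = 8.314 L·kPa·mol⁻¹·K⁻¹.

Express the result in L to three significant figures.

n(C4H10) = PV/RT = (60.7 × 484) / (8.314 × 933.15) = 3.787 mol
n(O2) = 1220 / 32.00 = 38.12 mol
For 3.787 mol C4H10, stoichiometry requires (13/2) × 3.787 = 24.62 mol O2; 38.12 mol is available, so C4H10 is limiting.
n(O2) consumed = (13/2) × 3.787 = 24.62 mol; remaining = 38.12 − 24.62 = 13.50 mol
V(O2) = nRT/P = 13.50 × 8.314 × 622 / 47.1 = 1482 L

1480 L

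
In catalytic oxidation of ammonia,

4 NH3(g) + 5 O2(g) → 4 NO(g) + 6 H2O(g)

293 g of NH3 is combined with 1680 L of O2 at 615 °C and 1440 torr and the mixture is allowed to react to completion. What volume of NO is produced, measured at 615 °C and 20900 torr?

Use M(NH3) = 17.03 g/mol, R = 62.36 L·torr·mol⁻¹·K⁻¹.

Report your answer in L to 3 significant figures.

45.6 L

n(NH3) = 293 / 17.03 = 17.20 mol
n(O2) = PV/RT = (1440 × 1680) / (62.36 × 888.15) = 43.68 mol
For 17.20 mol NH3, stoichiometry requires (5/4) × 17.20 = 21.50 mol O2; 43.68 mol is available, so NH3 is limiting.
n(NO) = (4/4) × 17.20 = 17.20 mol
V(NO) = nRT/P = 17.20 × 62.36 × 888.15 / 20900 = 45.58 L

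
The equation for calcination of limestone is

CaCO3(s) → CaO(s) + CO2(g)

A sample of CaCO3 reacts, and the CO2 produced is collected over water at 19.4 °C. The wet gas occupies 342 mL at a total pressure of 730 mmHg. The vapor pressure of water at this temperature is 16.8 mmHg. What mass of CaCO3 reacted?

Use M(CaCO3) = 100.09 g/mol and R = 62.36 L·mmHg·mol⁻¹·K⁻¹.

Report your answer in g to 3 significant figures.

1.34 g

P(CO2) = 730 − 16.8 = 713.2 mmHg
n(CO2) = PV/RT = (713.2 × 0.3420) / (62.36 × 292.55) = 0.01337 mol
n(CaCO3) = (1/1) × 0.01337 = 0.01337 mol
m(CaCO3) = 0.01337 × 100.09 = 1.338 g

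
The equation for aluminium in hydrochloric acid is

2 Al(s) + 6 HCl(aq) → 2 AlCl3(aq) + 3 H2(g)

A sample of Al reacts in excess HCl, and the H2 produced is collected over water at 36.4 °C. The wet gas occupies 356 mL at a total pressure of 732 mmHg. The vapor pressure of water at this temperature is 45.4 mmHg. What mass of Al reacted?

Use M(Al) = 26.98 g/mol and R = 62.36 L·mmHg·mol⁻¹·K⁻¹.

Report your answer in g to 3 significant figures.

P(H2) = 732 − 45.4 = 686.6 mmHg
n(H2) = PV/RT = (686.6 × 0.3560) / (62.36 × 309.55) = 0.01266 mol
n(Al) = (2/3) × 0.01266 = 0.008440 mol
m(Al) = 0.008440 × 26.98 = 0.2277 g

0.228 g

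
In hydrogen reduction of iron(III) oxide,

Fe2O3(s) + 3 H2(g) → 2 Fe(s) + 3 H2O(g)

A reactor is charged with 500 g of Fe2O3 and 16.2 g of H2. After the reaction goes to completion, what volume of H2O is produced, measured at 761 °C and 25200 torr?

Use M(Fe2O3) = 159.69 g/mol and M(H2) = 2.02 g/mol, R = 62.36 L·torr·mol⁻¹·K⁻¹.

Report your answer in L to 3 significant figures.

20.5 L

n(Fe2O3) = 500 / 159.69 = 3.131 mol
n(H2) = 16.2 / 2.02 = 8.020 mol
For 3.131 mol Fe2O3, stoichiometry requires (3/1) × 3.131 = 9.393 mol H2; 8.020 mol is available, so H2 is limiting.
n(H2O) = (3/3) × 8.020 = 8.020 mol
V(H2O) = nRT/P = 8.020 × 62.36 × 1034.15 / 25200 = 20.52 L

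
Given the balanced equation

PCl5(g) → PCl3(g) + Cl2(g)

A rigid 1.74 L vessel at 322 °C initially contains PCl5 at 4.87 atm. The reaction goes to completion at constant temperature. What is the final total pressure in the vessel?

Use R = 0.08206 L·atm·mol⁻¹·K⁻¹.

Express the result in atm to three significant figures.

9.74 atm

Since T and V are fixed, P_final/P_initial = n_final/n_initial = 2/1.
P_final = (2/1) × 4.87 = 9.740 atm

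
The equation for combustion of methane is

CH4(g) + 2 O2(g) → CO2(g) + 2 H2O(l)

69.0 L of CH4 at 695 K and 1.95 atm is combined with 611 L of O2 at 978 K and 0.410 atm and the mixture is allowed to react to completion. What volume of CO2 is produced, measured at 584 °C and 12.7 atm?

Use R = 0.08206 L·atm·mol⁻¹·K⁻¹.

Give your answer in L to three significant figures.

n(CH4) = PV/RT = (1.95 × 69.0) / (0.08206 × 695) = 2.359 mol
n(O2) = PV/RT = (0.410 × 611) / (0.08206 × 978) = 3.121 mol
For 2.359 mol CH4, stoichiometry requires (2/1) × 2.359 = 4.718 mol O2; 3.121 mol is available, so O2 is limiting.
n(CO2) = (1/2) × 3.121 = 1.560 mol
V(CO2) = nRT/P = 1.560 × 0.08206 × 857.15 / 12.7 = 8.640 L

8.64 L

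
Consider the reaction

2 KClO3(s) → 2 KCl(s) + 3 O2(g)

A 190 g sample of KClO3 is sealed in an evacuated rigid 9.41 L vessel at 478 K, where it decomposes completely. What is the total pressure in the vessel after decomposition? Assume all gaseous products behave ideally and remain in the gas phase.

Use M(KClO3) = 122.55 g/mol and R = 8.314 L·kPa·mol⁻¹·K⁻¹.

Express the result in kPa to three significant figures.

982 kPa

n(KClO3) = 190 / 122.55 = 1.550 mol
n(gas produced) = (3/2) × 1.550 = 2.325 mol
P = nRT/V = 2.325 × 8.314 × 478 / 9.41 = 981.9 kPa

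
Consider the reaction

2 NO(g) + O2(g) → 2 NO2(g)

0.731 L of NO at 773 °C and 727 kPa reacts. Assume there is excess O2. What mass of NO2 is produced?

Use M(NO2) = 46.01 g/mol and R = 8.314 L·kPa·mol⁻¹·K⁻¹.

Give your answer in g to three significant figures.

2.81 g

n(NO) = PV/RT = (727 × 0.731) / (8.314 × 1046.15) = 0.06110 mol
n(NO2) = (2/2) × 0.06110 = 0.06110 mol
m(NO2) = 0.06110 × 46.01 = 2.811 g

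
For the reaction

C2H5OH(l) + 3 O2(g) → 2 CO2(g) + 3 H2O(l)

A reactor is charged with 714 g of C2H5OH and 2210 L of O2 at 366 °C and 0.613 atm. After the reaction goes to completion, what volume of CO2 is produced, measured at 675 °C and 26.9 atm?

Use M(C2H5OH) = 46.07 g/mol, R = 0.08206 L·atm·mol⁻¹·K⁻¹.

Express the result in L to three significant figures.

n(C2H5OH) = 714 / 46.07 = 15.50 mol
n(O2) = PV/RT = (0.613 × 2210) / (0.08206 × 639.15) = 25.83 mol
For 15.50 mol C2H5OH, stoichiometry requires (3/1) × 15.50 = 46.50 mol O2; 25.83 mol is available, so O2 is limiting.
n(CO2) = (2/3) × 25.83 = 17.22 mol
V(CO2) = nRT/P = 17.22 × 0.08206 × 948.15 / 26.9 = 49.81 L

49.8 L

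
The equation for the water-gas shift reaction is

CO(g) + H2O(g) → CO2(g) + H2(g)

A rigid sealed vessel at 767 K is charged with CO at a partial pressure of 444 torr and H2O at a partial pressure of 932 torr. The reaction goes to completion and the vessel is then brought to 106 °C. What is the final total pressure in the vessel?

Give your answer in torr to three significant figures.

Because the vessel is rigid and T is held at 767 K, work the stoichiometry in partial pressures (P_i = n_iRT/V).
P(H2O) required for 444 torr of CO = (1/1) × 444 = 444.0 torr; available 932 torr, so CO is limiting.
P(H2O) remaining = 932 − (1/1) × 444 = 488.0 torr
P(gaseous products) = (1+1)/1 × 444 = 888.0 torr
P_total at 767 K = 488.0 + 888.0 = 1376 torr
Scaling to 106 °C: P = 1376 × 379.15/767 = 680.2 torr

680 torr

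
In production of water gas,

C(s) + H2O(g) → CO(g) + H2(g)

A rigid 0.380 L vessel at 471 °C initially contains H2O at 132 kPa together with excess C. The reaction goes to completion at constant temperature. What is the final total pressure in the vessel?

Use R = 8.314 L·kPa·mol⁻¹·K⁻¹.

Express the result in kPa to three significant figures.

Since T and V are fixed, P_final/P_initial = n_final/n_initial = 2/1.
P_final = (2/1) × 132 = 264.0 kPa

264 kPa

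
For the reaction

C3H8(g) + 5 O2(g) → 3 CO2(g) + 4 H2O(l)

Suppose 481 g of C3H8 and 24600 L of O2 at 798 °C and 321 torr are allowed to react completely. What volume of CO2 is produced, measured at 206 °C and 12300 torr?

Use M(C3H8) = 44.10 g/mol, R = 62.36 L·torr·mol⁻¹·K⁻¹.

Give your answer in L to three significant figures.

n(C3H8) = 481 / 44.10 = 10.91 mol
n(O2) = PV/RT = (321 × 24600) / (62.36 × 1071.15) = 118.2 mol
For 10.91 mol C3H8, stoichiometry requires (5/1) × 10.91 = 54.55 mol O2; 118.2 mol is available, so C3H8 is limiting.
n(CO2) = (3/1) × 10.91 = 32.73 mol
V(CO2) = nRT/P = 32.73 × 62.36 × 479.15 / 12300 = 79.51 L

79.5 L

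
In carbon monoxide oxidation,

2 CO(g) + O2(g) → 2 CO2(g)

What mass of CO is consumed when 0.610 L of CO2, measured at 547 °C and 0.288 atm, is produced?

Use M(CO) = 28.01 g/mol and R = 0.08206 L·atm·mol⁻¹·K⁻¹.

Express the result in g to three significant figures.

n(CO2) = PV/RT = (0.288 × 0.610) / (0.08206 × 820.15) = 0.002610 mol
n(CO) = (2/2) × 0.002610 = 0.002610 mol
m(CO) = 0.002610 × 28.01 = 0.07311 g

0.0731 g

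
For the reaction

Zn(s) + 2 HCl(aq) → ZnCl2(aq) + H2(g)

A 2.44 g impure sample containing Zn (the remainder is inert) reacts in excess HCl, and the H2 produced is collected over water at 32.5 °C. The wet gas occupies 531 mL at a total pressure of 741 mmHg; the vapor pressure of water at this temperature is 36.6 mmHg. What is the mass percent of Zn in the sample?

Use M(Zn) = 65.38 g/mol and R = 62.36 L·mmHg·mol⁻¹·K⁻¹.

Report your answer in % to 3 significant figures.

52.6 %

P(H2) = 741 − 36.6 = 704.4 mmHg
n(H2) = PV/RT = (704.4 × 0.5310) / (62.36 × 305.65) = 0.01962 mol
n(Zn) = (1/1) × 0.01962 = 0.01962 mol
m(Zn) = 0.01962 × 65.38 = 1.283 g
%Zn = 1.283 / 2.44 × 100 = 52.58%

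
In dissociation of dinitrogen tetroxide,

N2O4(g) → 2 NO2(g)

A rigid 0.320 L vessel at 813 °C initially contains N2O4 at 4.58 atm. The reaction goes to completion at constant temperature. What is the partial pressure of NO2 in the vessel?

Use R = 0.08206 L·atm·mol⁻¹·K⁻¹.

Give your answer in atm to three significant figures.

9.16 atm

n(N2O4)₀ = PV/RT = (4.58 × 0.320) / (0.08206 × 1086.15) = 0.01644 mol
n(NO2) = (2/1) × 0.01644 = 0.03288 mol
P(NO2) = nRT/V = 0.03288 × 0.08206 × 1086.15 / 0.320 = 9.158 atm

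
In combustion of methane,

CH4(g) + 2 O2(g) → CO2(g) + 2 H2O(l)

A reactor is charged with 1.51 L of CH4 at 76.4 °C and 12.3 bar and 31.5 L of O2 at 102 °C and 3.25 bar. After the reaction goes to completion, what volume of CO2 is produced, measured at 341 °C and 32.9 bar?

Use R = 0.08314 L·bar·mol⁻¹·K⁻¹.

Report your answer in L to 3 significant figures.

n(CH4) = PV/RT = (12.3 × 1.51) / (0.08314 × 349.55) = 0.6391 mol
n(O2) = PV/RT = (3.25 × 31.5) / (0.08314 × 375.15) = 3.282 mol
For 0.6391 mol CH4, stoichiometry requires (2/1) × 0.6391 = 1.278 mol O2; 3.282 mol is available, so CH4 is limiting.
n(CO2) = (1/1) × 0.6391 = 0.6391 mol
V(CO2) = nRT/P = 0.6391 × 0.08314 × 614.15 / 32.9 = 0.9919 L

0.992 L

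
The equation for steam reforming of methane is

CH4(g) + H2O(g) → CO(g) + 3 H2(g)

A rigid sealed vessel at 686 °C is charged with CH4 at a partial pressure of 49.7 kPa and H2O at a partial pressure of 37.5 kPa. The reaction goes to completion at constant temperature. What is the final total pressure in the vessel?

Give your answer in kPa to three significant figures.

162 kPa

At constant V, partial pressures at 686 °C are proportional to moles, so apply stoichiometry directly to pressures.
P(H2O) required for 49.7 kPa of CH4 = (1/1) × 49.7 = 49.70 kPa; available 37.5 kPa, so H2O is limiting.
P(CH4) remaining = 49.7 − (1/1) × 37.5 = 12.20 kPa
P(gaseous products) = (1+3)/1 × 37.5 = 150.0 kPa
P_total at 686 °C = 12.20 + 150.0 = 162.2 kPa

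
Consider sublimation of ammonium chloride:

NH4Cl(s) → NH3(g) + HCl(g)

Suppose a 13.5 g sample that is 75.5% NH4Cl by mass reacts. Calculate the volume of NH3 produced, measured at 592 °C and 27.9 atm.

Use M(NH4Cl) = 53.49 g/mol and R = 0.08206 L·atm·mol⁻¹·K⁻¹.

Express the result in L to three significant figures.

0.485 L

mass of NH4Cl = 13.5 × 75.5/100 = 10.19 g
n(NH4Cl) = 10.19 / 53.49 = 0.1905 mol
n(NH3) = (1/1) × 0.1905 = 0.1905 mol
V = nRT/P = 0.1905 × 0.08206 × 865.15 / 27.9 = 0.4847 L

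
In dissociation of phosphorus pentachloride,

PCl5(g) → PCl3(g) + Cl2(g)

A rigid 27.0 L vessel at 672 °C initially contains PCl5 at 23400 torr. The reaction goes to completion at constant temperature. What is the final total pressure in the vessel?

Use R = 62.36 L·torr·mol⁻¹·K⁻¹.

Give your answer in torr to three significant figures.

46800 torr

Rigid vessel, constant T ⇒ P scales with total gas moles (1 → 2).
P_final = (2/1) × 23400 = 46800 torr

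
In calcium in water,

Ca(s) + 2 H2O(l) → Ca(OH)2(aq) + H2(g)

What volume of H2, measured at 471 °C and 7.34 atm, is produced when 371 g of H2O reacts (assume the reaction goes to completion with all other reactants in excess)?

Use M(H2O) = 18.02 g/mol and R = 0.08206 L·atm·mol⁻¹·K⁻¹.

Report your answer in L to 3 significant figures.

85.6 L

n(H2O) = 371.0 / 18.02 = 20.59 mol
n(H2) = (1/2) × 20.59 = 10.29 mol
V = nRT/P = 10.29 × 0.08206 × 744.15 / 7.34 = 85.61 L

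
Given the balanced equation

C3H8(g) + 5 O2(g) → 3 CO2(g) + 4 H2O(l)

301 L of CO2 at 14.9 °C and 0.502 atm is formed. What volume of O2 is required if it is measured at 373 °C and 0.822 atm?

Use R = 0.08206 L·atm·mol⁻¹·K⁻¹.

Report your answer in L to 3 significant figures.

n(CO2) = PV/RT = (0.502 × 301) / (0.08206 × 288.05) = 6.393 mol
n(O2) = (5/3) × 6.393 = 10.65 mol
V = nRT/P = 10.65 × 0.08206 × 646.15 / 0.822 = 687.0 L

687 L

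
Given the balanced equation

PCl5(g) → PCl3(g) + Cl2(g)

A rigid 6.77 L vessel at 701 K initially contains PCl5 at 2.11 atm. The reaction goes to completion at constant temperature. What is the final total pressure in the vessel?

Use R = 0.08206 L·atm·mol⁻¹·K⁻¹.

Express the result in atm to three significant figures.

At constant T and V, P ∝ n(gas): 1 mol gas → 2 mol gas.
P_final = (2/1) × 2.11 = 4.220 atm

4.22 atm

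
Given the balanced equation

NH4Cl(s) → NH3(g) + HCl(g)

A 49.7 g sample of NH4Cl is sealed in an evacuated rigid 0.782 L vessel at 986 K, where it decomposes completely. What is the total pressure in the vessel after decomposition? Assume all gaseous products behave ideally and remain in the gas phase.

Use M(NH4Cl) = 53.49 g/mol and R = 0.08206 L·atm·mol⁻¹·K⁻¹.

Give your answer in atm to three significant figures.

192 atm

n(NH4Cl) = 49.7 / 53.49 = 0.9291 mol
n(gas produced) = (2/1) × 0.9291 = 1.858 mol
P = nRT/V = 1.858 × 0.08206 × 986 / 0.782 = 192.2 atm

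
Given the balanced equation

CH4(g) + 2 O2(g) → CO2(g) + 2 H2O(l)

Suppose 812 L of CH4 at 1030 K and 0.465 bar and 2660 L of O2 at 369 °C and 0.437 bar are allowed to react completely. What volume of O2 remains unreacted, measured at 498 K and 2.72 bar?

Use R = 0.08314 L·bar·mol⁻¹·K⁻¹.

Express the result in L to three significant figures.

n(CH4) = PV/RT = (0.465 × 812) / (0.08314 × 1030) = 4.409 mol
n(O2) = PV/RT = (0.437 × 2660) / (0.08314 × 642.15) = 21.77 mol
For 4.409 mol CH4, stoichiometry requires (2/1) × 4.409 = 8.818 mol O2; 21.77 mol is available, so CH4 is limiting.
n(O2) consumed = (2/1) × 4.409 = 8.818 mol; remaining = 21.77 − 8.818 = 12.95 mol
V(O2) = nRT/P = 12.95 × 0.08314 × 498 / 2.72 = 197.1 L

197 L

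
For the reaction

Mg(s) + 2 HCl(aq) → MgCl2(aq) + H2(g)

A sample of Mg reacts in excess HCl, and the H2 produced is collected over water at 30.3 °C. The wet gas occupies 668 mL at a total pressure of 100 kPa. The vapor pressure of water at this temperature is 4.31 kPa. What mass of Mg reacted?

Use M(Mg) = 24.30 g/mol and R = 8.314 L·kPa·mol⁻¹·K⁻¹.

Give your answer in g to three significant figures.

0.616 g

P(H2) = 100 − 4.31 = 95.69 kPa
n(H2) = PV/RT = (95.69 × 0.6680) / (8.314 × 303.45) = 0.02534 mol
n(Mg) = (1/1) × 0.02534 = 0.02534 mol
m(Mg) = 0.02534 × 24.30 = 0.6158 g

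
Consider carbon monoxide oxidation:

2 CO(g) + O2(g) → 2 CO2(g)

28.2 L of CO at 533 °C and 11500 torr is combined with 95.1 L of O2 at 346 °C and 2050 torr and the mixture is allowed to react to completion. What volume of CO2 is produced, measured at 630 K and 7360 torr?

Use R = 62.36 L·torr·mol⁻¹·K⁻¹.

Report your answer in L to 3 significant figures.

n(CO) = PV/RT = (11500 × 28.2) / (62.36 × 806.15) = 6.451 mol
n(O2) = PV/RT = (2050 × 95.1) / (62.36 × 619.15) = 5.049 mol
For 6.451 mol CO, stoichiometry requires (1/2) × 6.451 = 3.225 mol O2; 5.049 mol is available, so CO is limiting.
n(CO2) = (2/2) × 6.451 = 6.451 mol
V(CO2) = nRT/P = 6.451 × 62.36 × 630 / 7360 = 34.43 L

34.4 L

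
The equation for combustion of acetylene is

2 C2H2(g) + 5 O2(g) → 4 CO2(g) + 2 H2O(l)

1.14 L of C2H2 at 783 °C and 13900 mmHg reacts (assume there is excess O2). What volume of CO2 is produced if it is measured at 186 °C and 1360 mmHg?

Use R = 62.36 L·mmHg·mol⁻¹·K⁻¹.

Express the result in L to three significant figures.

n(C2H2) = PV/RT = (13900 × 1.14) / (62.36 × 1056.15) = 0.2406 mol
n(CO2) = (4/2) × 0.2406 = 0.4812 mol
V = nRT/P = 0.4812 × 62.36 × 459.15 / 1360 = 10.13 L

10.1 L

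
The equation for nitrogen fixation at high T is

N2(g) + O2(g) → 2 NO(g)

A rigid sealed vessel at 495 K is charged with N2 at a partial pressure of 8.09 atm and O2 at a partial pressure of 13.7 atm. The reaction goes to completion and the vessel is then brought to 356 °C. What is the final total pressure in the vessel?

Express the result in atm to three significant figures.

27.7 atm

Because the vessel is rigid and T is held at 495 K, work the stoichiometry in partial pressures (P_i = n_iRT/V).
P(O2) required for 8.09 atm of N2 = (1/1) × 8.09 = 8.090 atm; available 13.7 atm, so N2 is limiting.
P(O2) remaining = 13.7 − (1/1) × 8.09 = 5.610 atm
P(gaseous products) = (2)/1 × 8.09 = 16.18 atm
P_total at 495 K = 5.610 + 16.18 = 21.79 atm
Scaling to 356 °C: P = 21.79 × 629.15/495 = 27.70 atm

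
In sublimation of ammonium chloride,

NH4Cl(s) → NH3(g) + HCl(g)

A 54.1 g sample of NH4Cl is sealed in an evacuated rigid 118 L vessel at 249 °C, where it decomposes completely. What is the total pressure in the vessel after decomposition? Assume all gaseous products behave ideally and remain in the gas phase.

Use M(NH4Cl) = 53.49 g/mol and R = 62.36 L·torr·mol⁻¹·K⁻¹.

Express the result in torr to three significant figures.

558 torr

n(NH4Cl) = 54.1 / 53.49 = 1.011 mol
n(gas produced) = (2/1) × 1.011 = 2.022 mol
P = nRT/V = 2.022 × 62.36 × 522.15 / 118 = 558.0 torr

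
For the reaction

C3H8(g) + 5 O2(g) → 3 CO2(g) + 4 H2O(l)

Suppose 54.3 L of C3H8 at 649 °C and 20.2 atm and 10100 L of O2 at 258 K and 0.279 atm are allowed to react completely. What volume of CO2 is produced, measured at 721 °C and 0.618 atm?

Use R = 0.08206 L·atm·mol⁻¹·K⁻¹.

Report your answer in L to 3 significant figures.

n(C3H8) = PV/RT = (20.2 × 54.3) / (0.08206 × 922.15) = 14.49 mol
n(O2) = PV/RT = (0.279 × 10100) / (0.08206 × 258) = 133.1 mol
For 14.49 mol C3H8, stoichiometry requires (5/1) × 14.49 = 72.45 mol O2; 133.1 mol is available, so C3H8 is limiting.
n(CO2) = (3/1) × 14.49 = 43.47 mol
V(CO2) = nRT/P = 43.47 × 0.08206 × 994.15 / 0.618 = 5738 L

5740 L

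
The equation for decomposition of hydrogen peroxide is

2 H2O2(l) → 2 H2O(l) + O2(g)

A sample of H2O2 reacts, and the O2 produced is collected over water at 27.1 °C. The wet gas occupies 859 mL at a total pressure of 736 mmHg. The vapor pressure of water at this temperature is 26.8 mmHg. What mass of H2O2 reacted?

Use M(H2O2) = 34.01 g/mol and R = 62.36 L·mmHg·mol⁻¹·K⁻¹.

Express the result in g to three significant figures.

2.21 g

P(O2) = 736 − 26.8 = 709.2 mmHg
n(O2) = PV/RT = (709.2 × 0.8590) / (62.36 × 300.25) = 0.03254 mol
n(H2O2) = (2/1) × 0.03254 = 0.06508 mol
m(H2O2) = 0.06508 × 34.01 = 2.213 g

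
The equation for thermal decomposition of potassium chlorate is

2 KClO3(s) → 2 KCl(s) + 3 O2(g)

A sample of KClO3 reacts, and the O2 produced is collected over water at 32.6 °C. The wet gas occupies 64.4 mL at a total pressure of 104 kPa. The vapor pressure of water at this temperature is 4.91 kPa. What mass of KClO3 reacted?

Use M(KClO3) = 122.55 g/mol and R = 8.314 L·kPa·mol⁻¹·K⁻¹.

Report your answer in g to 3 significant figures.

0.205 g

P(O2) = 104 − 4.91 = 99.09 kPa
n(O2) = PV/RT = (99.09 × 0.06440) / (8.314 × 305.75) = 0.002510 mol
n(KClO3) = (2/3) × 0.002510 = 0.001673 mol
m(KClO3) = 0.001673 × 122.55 = 0.2050 g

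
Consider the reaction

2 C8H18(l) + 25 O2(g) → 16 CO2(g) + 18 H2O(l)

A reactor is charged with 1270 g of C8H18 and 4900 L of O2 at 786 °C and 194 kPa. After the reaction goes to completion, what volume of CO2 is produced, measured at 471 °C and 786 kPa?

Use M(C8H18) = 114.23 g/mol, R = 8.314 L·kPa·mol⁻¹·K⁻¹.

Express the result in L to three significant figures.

n(C8H18) = 1270 / 114.23 = 11.12 mol
n(O2) = PV/RT = (194 × 4900) / (8.314 × 1059.15) = 108.0 mol
For 11.12 mol C8H18, stoichiometry requires (25/2) × 11.12 = 139.0 mol O2; 108.0 mol is available, so O2 is limiting.
n(CO2) = (16/25) × 108.0 = 69.12 mol
V(CO2) = nRT/P = 69.12 × 8.314 × 744.15 / 786 = 544.1 L

544 L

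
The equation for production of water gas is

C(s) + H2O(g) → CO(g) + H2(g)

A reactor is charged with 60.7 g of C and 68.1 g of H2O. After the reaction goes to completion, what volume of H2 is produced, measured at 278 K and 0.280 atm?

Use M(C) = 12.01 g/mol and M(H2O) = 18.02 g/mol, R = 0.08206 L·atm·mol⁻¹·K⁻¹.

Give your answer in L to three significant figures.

n(C) = 60.7 / 12.01 = 5.054 mol
n(H2O) = 68.1 / 18.02 = 3.779 mol
For 5.054 mol C, stoichiometry requires (1/1) × 5.054 = 5.054 mol H2O; 3.779 mol is available, so H2O is limiting.
n(H2) = (1/1) × 3.779 = 3.779 mol
V(H2) = nRT/P = 3.779 × 0.08206 × 278 / 0.280 = 307.9 L

308 L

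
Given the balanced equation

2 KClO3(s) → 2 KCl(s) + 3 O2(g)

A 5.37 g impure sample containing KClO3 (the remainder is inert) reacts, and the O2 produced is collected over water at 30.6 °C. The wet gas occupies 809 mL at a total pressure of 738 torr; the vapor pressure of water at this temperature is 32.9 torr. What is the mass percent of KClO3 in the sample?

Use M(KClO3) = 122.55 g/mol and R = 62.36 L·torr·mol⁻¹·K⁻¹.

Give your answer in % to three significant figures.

45.8 %

P(O2) = 738 − 32.9 = 705.1 torr
n(O2) = PV/RT = (705.1 × 0.8090) / (62.36 × 303.75) = 0.03011 mol
n(KClO3) = (2/3) × 0.03011 = 0.02007 mol
m(KClO3) = 0.02007 × 122.55 = 2.460 g
%KClO3 = 2.460 / 5.37 × 100 = 45.81%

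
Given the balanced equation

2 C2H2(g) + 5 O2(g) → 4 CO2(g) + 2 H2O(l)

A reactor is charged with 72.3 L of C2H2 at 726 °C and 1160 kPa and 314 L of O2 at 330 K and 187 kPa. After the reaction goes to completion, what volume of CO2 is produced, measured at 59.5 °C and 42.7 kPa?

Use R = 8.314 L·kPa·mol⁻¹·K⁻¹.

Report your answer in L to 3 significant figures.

n(C2H2) = PV/RT = (1160 × 72.3) / (8.314 × 999.15) = 10.10 mol
n(O2) = PV/RT = (187 × 314) / (8.314 × 330) = 21.40 mol
For 10.10 mol C2H2, stoichiometry requires (5/2) × 10.10 = 25.25 mol O2; 21.40 mol is available, so O2 is limiting.
n(CO2) = (4/5) × 21.40 = 17.12 mol
V(CO2) = nRT/P = 17.12 × 8.314 × 332.65 / 42.7 = 1109 L

1110 L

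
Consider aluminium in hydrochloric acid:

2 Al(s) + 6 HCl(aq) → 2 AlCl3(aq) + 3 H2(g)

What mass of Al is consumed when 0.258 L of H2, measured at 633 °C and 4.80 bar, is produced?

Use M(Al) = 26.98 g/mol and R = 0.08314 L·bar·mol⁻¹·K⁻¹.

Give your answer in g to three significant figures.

0.296 g

n(H2) = PV/RT = (4.80 × 0.258) / (0.08314 × 906.15) = 0.01644 mol
n(Al) = (2/3) × 0.01644 = 0.01096 mol
m(Al) = 0.01096 × 26.98 = 0.2957 g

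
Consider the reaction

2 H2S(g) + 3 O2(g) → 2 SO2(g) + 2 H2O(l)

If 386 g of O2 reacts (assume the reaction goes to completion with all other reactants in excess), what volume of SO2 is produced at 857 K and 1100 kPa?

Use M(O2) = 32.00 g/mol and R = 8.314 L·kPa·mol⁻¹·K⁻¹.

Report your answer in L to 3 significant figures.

52.1 L

n(O2) = 386.0 / 32.00 = 12.06 mol
n(SO2) = (2/3) × 12.06 = 8.040 mol
V = nRT/P = 8.040 × 8.314 × 857 / 1100 = 52.08 L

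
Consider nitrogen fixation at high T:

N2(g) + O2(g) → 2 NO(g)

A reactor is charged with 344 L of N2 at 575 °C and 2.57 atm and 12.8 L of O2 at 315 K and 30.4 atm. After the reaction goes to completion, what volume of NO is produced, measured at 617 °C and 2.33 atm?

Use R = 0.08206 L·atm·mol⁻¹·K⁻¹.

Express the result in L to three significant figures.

n(N2) = PV/RT = (2.57 × 344) / (0.08206 × 848.15) = 12.70 mol
n(O2) = PV/RT = (30.4 × 12.8) / (0.08206 × 315) = 15.05 mol
For 12.70 mol N2, stoichiometry requires (1/1) × 12.70 = 12.70 mol O2; 15.05 mol is available, so N2 is limiting.
n(NO) = (2/1) × 12.70 = 25.40 mol
V(NO) = nRT/P = 25.40 × 0.08206 × 890.15 / 2.33 = 796.3 L

796 L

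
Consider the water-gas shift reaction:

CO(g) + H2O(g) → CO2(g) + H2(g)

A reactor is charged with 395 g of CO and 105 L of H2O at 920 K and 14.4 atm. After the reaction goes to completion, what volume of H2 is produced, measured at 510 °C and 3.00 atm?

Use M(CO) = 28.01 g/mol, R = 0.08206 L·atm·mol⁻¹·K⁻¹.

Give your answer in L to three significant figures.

302 L

n(CO) = 395 / 28.01 = 14.10 mol
n(H2O) = PV/RT = (14.4 × 105) / (0.08206 × 920) = 20.03 mol
For 14.10 mol CO, stoichiometry requires (1/1) × 14.10 = 14.10 mol H2O; 20.03 mol is available, so CO is limiting.
n(H2) = (1/1) × 14.10 = 14.10 mol
V(H2) = nRT/P = 14.10 × 0.08206 × 783.15 / 3.00 = 302.0 L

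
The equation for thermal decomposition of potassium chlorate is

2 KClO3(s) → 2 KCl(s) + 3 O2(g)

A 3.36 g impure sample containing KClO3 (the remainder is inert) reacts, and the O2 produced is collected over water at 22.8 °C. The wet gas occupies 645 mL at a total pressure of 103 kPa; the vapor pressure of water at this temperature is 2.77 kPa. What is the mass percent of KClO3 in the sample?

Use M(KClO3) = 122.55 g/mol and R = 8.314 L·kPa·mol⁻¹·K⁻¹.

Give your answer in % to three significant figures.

63.9 %

P(O2) = 103 − 2.77 = 100.2 kPa
n(O2) = PV/RT = (100.2 × 0.6450) / (8.314 × 295.95) = 0.02627 mol
n(KClO3) = (2/3) × 0.02627 = 0.01751 mol
m(KClO3) = 0.01751 × 122.55 = 2.146 g
%KClO3 = 2.146 / 3.36 × 100 = 63.87%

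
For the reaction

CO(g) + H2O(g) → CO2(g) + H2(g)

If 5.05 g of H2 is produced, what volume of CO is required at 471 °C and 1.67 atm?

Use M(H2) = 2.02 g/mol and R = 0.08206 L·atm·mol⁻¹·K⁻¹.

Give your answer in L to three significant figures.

91.4 L

n(H2) = 5.050 / 2.02 = 2.500 mol
n(CO) = (1/1) × 2.500 = 2.500 mol
V = nRT/P = 2.500 × 0.08206 × 744.15 / 1.67 = 91.41 L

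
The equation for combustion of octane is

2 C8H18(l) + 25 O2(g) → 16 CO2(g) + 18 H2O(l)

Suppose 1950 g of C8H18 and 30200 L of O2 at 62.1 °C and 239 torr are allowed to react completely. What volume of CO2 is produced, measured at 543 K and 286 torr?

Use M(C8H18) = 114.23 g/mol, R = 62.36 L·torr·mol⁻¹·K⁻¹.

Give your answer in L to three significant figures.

16200 L

n(C8H18) = 1950 / 114.23 = 17.07 mol
n(O2) = PV/RT = (239 × 30200) / (62.36 × 335.25) = 345.2 mol
For 17.07 mol C8H18, stoichiometry requires (25/2) × 17.07 = 213.4 mol O2; 345.2 mol is available, so C8H18 is limiting.
n(CO2) = (16/2) × 17.07 = 136.6 mol
V(CO2) = nRT/P = 136.6 × 62.36 × 543 / 286 = 16170 L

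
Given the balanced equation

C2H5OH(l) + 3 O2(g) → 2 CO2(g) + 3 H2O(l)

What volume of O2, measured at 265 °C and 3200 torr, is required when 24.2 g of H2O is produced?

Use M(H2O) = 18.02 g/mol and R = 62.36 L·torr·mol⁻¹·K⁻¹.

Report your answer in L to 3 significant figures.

n(H2O) = 24.20 / 18.02 = 1.343 mol
n(O2) = (3/3) × 1.343 = 1.343 mol
V = nRT/P = 1.343 × 62.36 × 538.15 / 3200 = 14.08 L

14.1 L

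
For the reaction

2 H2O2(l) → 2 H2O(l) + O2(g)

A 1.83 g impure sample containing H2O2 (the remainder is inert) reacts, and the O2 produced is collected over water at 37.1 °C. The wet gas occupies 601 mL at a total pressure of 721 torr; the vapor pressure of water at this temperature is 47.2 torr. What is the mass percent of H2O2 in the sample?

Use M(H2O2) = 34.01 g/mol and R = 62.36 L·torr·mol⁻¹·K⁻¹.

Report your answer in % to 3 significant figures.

77.8 %

P(O2) = 721 − 47.2 = 673.8 torr
n(O2) = PV/RT = (673.8 × 0.6010) / (62.36 × 310.25) = 0.02093 mol
n(H2O2) = (2/1) × 0.02093 = 0.04186 mol
m(H2O2) = 0.04186 × 34.01 = 1.424 g
%H2O2 = 1.424 / 1.83 × 100 = 77.81%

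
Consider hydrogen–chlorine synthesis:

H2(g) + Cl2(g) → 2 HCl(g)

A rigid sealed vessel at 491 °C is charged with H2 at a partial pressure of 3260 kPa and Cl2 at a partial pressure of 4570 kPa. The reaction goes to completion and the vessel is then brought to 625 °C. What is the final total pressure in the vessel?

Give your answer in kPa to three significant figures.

With V and T fixed, P_i ∝ n_i, so the mole ratios apply directly to partial pressures at 491 °C.
P(Cl2) required for 3260 kPa of H2 = (1/1) × 3260 = 3260 kPa; available 4570 kPa, so H2 is limiting.
P(Cl2) remaining = 4570 − (1/1) × 3260 = 1310 kPa
P(gaseous products) = (2)/1 × 3260 = 6520 kPa
P_total at 491 °C = 1310 + 6520 = 7830 kPa
Scaling to 625 °C: P = 7830 × 898.15/764.15 = 9203 kPa

9200 kPa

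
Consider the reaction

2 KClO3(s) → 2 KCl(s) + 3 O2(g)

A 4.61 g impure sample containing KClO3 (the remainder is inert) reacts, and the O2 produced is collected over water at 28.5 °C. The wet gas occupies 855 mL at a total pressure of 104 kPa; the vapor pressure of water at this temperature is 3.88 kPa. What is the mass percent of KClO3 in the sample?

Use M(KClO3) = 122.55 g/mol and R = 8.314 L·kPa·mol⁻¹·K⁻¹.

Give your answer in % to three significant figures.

P(O2) = 104 − 3.88 = 100.1 kPa
n(O2) = PV/RT = (100.1 × 0.8550) / (8.314 × 301.65) = 0.03413 mol
n(KClO3) = (2/3) × 0.03413 = 0.02275 mol
m(KClO3) = 0.02275 × 122.55 = 2.788 g
%KClO3 = 2.788 / 4.61 × 100 = 60.48%

60.5 %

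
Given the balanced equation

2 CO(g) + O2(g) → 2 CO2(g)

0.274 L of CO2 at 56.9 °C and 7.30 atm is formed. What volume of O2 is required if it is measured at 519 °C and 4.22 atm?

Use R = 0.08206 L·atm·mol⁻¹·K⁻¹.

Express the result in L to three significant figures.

0.569 L

n(CO2) = PV/RT = (7.30 × 0.274) / (0.08206 × 330.05) = 0.07385 mol
n(O2) = (1/2) × 0.07385 = 0.03692 mol
V = nRT/P = 0.03692 × 0.08206 × 792.15 / 4.22 = 0.5687 L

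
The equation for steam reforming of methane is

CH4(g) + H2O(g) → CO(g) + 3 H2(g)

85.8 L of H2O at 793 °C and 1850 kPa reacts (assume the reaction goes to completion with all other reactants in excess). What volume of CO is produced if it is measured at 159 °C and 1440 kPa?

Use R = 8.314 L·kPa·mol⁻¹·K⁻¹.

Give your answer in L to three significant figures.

n(H2O) = PV/RT = (1850 × 85.8) / (8.314 × 1066.15) = 17.91 mol
n(CO) = (1/1) × 17.91 = 17.91 mol
V = nRT/P = 17.91 × 8.314 × 432.15 / 1440 = 44.69 L

44.7 L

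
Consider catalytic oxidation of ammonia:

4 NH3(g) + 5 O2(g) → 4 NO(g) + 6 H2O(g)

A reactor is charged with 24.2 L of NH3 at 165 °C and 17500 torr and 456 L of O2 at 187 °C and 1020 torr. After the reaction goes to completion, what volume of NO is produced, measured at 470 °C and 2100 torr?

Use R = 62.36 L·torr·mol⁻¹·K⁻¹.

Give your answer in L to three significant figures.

286 L

n(NH3) = PV/RT = (17500 × 24.2) / (62.36 × 438.15) = 15.50 mol
n(O2) = PV/RT = (1020 × 456) / (62.36 × 460.15) = 16.21 mol
For 15.50 mol NH3, stoichiometry requires (5/4) × 15.50 = 19.38 mol O2; 16.21 mol is available, so O2 is limiting.
n(NO) = (4/5) × 16.21 = 12.97 mol
V(NO) = nRT/P = 12.97 × 62.36 × 743.15 / 2100 = 286.2 L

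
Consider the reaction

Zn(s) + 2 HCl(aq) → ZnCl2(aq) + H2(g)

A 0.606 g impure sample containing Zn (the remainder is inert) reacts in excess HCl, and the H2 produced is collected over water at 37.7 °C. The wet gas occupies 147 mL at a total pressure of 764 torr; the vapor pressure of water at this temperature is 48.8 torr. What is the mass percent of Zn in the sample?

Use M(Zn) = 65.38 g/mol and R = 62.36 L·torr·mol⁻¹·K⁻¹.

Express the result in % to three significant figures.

58.5 %

P(H2) = 764 − 48.8 = 715.2 torr
n(H2) = PV/RT = (715.2 × 0.1470) / (62.36 × 310.85) = 0.005424 mol
n(Zn) = (1/1) × 0.005424 = 0.005424 mol
m(Zn) = 0.005424 × 65.38 = 0.3546 g
%Zn = 0.3546 / 0.606 × 100 = 58.51%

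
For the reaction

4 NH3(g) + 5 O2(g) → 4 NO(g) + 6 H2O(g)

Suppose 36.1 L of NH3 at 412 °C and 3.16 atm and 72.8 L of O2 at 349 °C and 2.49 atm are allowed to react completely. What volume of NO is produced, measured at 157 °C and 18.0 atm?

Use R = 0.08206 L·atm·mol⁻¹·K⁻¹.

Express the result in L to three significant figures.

3.98 L

n(NH3) = PV/RT = (3.16 × 36.1) / (0.08206 × 685.15) = 2.029 mol
n(O2) = PV/RT = (2.49 × 72.8) / (0.08206 × 622.15) = 3.551 mol
For 2.029 mol NH3, stoichiometry requires (5/4) × 2.029 = 2.536 mol O2; 3.551 mol is available, so NH3 is limiting.
n(NO) = (4/4) × 2.029 = 2.029 mol
V(NO) = nRT/P = 2.029 × 0.08206 × 430.15 / 18.0 = 3.979 L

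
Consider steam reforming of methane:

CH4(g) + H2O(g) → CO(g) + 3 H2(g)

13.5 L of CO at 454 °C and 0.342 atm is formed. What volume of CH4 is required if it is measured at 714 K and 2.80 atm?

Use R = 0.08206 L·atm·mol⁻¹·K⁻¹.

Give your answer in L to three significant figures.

1.62 L

n(CO) = PV/RT = (0.342 × 13.5) / (0.08206 × 727.15) = 0.07738 mol
n(CH4) = (1/1) × 0.07738 = 0.07738 mol
V = nRT/P = 0.07738 × 0.08206 × 714 / 2.80 = 1.619 L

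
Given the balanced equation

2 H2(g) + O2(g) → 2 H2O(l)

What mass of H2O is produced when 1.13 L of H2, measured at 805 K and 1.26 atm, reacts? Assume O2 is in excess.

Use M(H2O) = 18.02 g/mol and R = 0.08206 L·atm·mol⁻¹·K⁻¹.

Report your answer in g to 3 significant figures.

n(H2) = PV/RT = (1.26 × 1.13) / (0.08206 × 805) = 0.02155 mol
n(H2O) = (2/2) × 0.02155 = 0.02155 mol
m(H2O) = 0.02155 × 18.02 = 0.3883 g

0.388 g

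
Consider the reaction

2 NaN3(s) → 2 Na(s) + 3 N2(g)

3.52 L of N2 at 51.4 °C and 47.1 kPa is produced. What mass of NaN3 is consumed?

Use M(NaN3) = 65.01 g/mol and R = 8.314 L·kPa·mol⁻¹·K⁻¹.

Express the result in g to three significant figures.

2.66 g

n(N2) = PV/RT = (47.1 × 3.52) / (8.314 × 324.55) = 0.06144 mol
n(NaN3) = (2/3) × 0.06144 = 0.04096 mol
m(NaN3) = 0.04096 × 65.01 = 2.663 g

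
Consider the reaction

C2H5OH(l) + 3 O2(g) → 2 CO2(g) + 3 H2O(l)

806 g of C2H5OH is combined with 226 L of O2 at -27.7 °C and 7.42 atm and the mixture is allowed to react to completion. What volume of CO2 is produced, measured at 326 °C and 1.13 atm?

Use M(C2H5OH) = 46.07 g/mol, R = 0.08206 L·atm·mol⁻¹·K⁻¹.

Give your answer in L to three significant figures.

1520 L

n(C2H5OH) = 806 / 46.07 = 17.50 mol
n(O2) = PV/RT = (7.42 × 226) / (0.08206 × 245.45) = 83.26 mol
For 17.50 mol C2H5OH, stoichiometry requires (3/1) × 17.50 = 52.50 mol O2; 83.26 mol is available, so C2H5OH is limiting.
n(CO2) = (2/1) × 17.50 = 35.00 mol
V(CO2) = nRT/P = 35.00 × 0.08206 × 599.15 / 1.13 = 1523 L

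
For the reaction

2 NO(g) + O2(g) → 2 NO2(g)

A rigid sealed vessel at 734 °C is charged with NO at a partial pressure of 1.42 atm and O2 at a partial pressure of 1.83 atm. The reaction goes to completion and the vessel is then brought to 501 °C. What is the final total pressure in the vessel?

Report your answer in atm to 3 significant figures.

1.95 atm

With V and T fixed, P_i ∝ n_i, so the mole ratios apply directly to partial pressures at 734 °C.
P(O2) required for 1.42 atm of NO = (1/2) × 1.42 = 0.7100 atm; available 1.83 atm, so NO is limiting.
P(O2) remaining = 1.83 − (1/2) × 1.42 = 1.120 atm
P(gaseous products) = (2)/2 × 1.42 = 1.420 atm
P_total at 734 °C = 1.120 + 1.420 = 2.540 atm
Scaling to 501 °C: P = 2.540 × 774.15/1007.15 = 1.952 atm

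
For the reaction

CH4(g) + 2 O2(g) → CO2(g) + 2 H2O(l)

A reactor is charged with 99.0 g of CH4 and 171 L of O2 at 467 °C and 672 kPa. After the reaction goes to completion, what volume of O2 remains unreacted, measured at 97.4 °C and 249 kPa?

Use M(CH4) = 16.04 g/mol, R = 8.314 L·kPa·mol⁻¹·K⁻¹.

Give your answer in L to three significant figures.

78.3 L

n(CH4) = 99.0 / 16.04 = 6.172 mol
n(O2) = PV/RT = (672 × 171) / (8.314 × 740.15) = 18.67 mol
For 6.172 mol CH4, stoichiometry requires (2/1) × 6.172 = 12.34 mol O2; 18.67 mol is available, so CH4 is limiting.
n(O2) consumed = (2/1) × 6.172 = 12.34 mol; remaining = 18.67 − 12.34 = 6.330 mol
V(O2) = nRT/P = 6.330 × 8.314 × 370.55 / 249 = 78.32 L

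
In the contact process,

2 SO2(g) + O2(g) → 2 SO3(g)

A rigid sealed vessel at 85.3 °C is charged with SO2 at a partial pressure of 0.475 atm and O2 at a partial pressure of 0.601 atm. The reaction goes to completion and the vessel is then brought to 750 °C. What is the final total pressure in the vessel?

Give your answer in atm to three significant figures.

2.39 atm

With V and T fixed, P_i ∝ n_i, so the mole ratios apply directly to partial pressures at 85.3 °C.
P(O2) required for 0.475 atm of SO2 = (1/2) × 0.475 = 0.2375 atm; available 0.601 atm, so SO2 is limiting.
P(O2) remaining = 0.601 − (1/2) × 0.475 = 0.3635 atm
P(gaseous products) = (2)/2 × 0.475 = 0.4750 atm
P_total at 85.3 °C = 0.3635 + 0.4750 = 0.8385 atm
Scaling to 750 °C: P = 0.8385 × 1023.15/358.45 = 2.393 atm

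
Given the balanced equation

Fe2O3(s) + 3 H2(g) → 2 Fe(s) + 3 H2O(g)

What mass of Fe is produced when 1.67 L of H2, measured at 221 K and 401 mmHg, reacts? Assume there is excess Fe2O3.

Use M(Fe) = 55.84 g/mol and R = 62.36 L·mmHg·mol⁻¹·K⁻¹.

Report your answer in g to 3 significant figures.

n(H2) = PV/RT = (401 × 1.67) / (62.36 × 221) = 0.04859 mol
n(Fe) = (2/3) × 0.04859 = 0.03239 mol
m(Fe) = 0.03239 × 55.84 = 1.809 g

1.81 g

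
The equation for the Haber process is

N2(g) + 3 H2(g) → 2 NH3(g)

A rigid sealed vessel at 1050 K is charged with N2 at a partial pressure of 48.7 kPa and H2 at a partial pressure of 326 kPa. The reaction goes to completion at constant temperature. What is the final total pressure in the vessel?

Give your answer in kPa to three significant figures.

277 kPa

At constant V, partial pressures at 1050 K are proportional to moles, so apply stoichiometry directly to pressures.
P(H2) required for 48.7 kPa of N2 = (3/1) × 48.7 = 146.1 kPa; available 326 kPa, so N2 is limiting.
P(H2) remaining = 326 − (3/1) × 48.7 = 179.9 kPa
P(gaseous products) = (2)/1 × 48.7 = 97.40 kPa
P_total at 1050 K = 179.9 + 97.40 = 277.3 kPa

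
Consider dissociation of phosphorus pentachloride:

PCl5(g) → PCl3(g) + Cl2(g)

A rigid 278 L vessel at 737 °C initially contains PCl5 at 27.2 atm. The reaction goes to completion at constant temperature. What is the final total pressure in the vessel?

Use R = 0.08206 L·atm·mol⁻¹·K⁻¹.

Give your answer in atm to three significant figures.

Rigid vessel, constant T ⇒ P scales with total gas moles (1 → 2).
P_final = (2/1) × 27.2 = 54.40 atm

54.4 atm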